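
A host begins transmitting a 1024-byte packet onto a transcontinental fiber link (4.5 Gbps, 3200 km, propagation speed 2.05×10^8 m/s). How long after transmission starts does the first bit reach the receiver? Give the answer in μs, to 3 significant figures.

First bit experiences only propagation delay: d/s = 3200000/2.05e+08 = 15600 μs.

15600 μs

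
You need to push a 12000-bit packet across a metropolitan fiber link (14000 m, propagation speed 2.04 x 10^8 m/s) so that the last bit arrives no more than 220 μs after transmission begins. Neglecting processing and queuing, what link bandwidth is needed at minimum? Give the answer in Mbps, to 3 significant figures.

79.3 Mbps

Propagation delay = 14000 / 204000000 = 68.6275 μs.
Transmission budget = 220 − 68.6275 = 151.373 μs.
R ≥ L / t_tx = 12000 bits / 0.000151373 s = 79.3 Mbps.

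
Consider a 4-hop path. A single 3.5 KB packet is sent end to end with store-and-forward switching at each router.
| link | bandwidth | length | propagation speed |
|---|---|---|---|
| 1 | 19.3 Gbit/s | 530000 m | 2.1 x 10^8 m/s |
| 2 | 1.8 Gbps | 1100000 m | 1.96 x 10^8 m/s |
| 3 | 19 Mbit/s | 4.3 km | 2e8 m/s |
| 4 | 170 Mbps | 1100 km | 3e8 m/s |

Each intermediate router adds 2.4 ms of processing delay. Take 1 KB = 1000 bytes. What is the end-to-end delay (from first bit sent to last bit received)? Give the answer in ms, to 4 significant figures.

20.68 ms

L = 28000 bits.
Transmission delays (L/R per hop): 0.00145078, 0.0155556, 1.47368, 0.164706 ms; sum = 1.6554 ms.
Propagation delays (d/s per hop): 2.52381, 5.61224, 0.0215, 3.66667 ms; sum = 11.8242 ms.
Processing at 3 router(s): 3 × 2.4 ms = 7.2 ms.
End-to-end = 20.68 ms.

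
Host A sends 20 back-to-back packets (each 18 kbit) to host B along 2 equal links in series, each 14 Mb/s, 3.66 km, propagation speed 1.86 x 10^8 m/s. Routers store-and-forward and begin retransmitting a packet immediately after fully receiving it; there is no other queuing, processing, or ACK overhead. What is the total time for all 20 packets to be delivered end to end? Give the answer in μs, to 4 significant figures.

Per-hop transmission t_tx = L/R = 18000/14000000 = 1285.71 μs.
Per-hop propagation t_prop = 3660/186000000 = 19.6774 μs.
Pipeline fill: first packet needs 2·t_tx to clear all hops; remaining 19 packets each add one t_tx.
Total = (2+20-1)·t_tx + 2·t_prop = 21·1285.71 + 2·19.6774 = 27040 μs.

27040 μs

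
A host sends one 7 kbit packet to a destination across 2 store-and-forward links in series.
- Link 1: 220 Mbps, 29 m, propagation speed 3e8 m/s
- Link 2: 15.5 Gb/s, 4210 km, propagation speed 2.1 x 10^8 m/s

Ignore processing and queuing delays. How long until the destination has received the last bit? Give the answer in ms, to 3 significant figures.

20.1 ms

L = 7000 bits.
Transmission delays (L/R per hop): 0.0318182, 0.000451613 ms; sum = 0.0322698 ms.
Propagation delays (d/s per hop): 9.66667e-05, 20.0476 ms; sum = 20.0477 ms.
End-to-end = 20.1 ms.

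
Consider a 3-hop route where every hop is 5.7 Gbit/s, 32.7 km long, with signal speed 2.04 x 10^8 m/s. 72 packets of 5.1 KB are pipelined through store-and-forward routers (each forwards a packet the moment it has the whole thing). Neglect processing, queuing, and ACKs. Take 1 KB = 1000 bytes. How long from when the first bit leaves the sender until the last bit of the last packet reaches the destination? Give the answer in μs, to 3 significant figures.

Per-hop transmission t_tx = L/R = 40800/5700000000 = 7.15789 μs.
Per-hop propagation t_prop = 32700/204000000 = 160.294 μs.
Pipeline fill: first packet needs 3·t_tx to clear all hops; remaining 71 packets each add one t_tx.
Total = (3+72-1)·t_tx + 3·t_prop = 74·7.15789 + 3·160.294 = 1010 μs.

1010 μs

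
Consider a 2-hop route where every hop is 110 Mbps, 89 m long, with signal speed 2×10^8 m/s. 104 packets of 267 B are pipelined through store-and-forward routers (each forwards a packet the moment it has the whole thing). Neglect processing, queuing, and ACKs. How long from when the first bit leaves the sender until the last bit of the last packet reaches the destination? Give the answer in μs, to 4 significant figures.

2040 μs

Per-hop transmission t_tx = L/R = 2136/110000000 = 19.4182 μs.
Per-hop propagation t_prop = 89/200000000 = 0.445 μs.
Pipeline fill: first packet needs 2·t_tx to clear all hops; remaining 103 packets each add one t_tx.
Total = (2+104-1)·t_tx + 2·t_prop = 105·19.4182 + 2·0.445 = 2040 μs.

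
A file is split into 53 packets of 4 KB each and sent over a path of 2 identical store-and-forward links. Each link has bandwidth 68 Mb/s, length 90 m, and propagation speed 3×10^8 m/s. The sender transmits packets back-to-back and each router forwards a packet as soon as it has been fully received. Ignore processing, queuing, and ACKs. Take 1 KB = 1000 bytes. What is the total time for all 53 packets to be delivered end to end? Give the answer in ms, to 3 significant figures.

Per-hop transmission t_tx = L/R = 32000/68000000 = 0.470588 ms.
Per-hop propagation t_prop = 90/300000000 = 0.0003 ms.
Pipeline fill: first packet needs 2·t_tx to clear all hops; remaining 52 packets each add one t_tx.
Total = (2+53-1)·t_tx + 2·t_prop = 54·0.470588 + 2·0.0003 = 25.4 ms.

25.4 ms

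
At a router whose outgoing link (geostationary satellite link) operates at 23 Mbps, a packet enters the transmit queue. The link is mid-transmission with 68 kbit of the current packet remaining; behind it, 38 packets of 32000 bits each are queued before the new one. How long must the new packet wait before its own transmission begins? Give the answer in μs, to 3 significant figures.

Each queued packet: L/R = 32000/23000000 = 1391.3 μs.
38 queued → 52869.6 μs.
Plus remaining 68000 bits of current packet: 2956.52 μs.
Queuing delay = 55800 μs.

55800 μs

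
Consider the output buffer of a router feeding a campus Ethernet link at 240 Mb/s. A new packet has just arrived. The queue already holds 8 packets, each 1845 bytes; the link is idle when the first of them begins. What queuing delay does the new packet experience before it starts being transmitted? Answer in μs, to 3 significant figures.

Each queued packet: L/R = 14760/240000000 = 61.5 μs.
8 queued → 492 μs.
Queuing delay = 492 μs.

492 μs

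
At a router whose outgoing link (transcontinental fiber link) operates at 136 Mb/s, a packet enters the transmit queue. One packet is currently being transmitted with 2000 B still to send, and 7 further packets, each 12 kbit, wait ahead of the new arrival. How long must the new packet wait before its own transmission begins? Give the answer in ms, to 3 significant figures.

Each queued packet: L/R = 12000/136000000 = 0.0882353 ms.
7 queued → 0.617647 ms.
Plus remaining 16000 bits of current packet: 0.117647 ms.
Queuing delay = 0.735 ms.

0.735 ms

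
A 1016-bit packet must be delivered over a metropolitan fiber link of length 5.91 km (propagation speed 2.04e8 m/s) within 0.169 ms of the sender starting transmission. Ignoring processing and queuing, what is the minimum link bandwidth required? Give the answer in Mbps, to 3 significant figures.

7.26 Mbps

Propagation delay = 5910 / 204000000 = 0.0289706 ms.
Transmission budget = 0.169 − 0.0289706 = 0.140029 ms.
R ≥ L / t_tx = 1016 bits / 0.000140029 s = 7.26 Mbps.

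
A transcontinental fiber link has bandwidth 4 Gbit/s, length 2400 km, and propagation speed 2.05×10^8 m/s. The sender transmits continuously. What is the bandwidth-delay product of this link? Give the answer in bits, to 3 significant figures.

46800000 bits

Propagation delay = 2400000 / 2.05e+08 = 0.0117073 s.
BDP = R × t_prop = 4000000000 × 0.0117073 = 46829300 bits.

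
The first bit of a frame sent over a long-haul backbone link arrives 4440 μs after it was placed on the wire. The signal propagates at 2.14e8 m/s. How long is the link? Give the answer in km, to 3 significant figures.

950 km

d = s × t_prop = 214000000 × 0.00444 = 950 km.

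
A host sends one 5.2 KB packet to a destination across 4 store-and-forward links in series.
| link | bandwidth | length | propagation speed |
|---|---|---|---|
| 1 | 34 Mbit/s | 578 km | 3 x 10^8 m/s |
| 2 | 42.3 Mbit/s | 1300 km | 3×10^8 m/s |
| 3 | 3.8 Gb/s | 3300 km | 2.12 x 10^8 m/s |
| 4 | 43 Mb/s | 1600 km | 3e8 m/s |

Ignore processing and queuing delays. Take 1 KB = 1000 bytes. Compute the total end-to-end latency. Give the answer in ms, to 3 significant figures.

30.3 ms

L = 41600 bits.
Transmission delays (L/R per hop): 1.22353, 0.983452, 0.0109474, 0.967442 ms; sum = 3.18537 ms.
Propagation delays (d/s per hop): 1.92667, 4.33333, 15.566, 5.33333 ms; sum = 27.1594 ms.
End-to-end = 30.3 ms.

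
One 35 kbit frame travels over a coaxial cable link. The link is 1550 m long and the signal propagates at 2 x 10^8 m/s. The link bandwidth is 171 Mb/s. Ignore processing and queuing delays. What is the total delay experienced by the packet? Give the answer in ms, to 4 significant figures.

L = 35000 bits.
Transmission delay = L/R = 35000 / 171000000 = 0.204678 ms.
Propagation delay = d/s = 1550 m / 200000000 m/s = 0.00775 ms.
Total = 0.2124 ms.

0.2124 ms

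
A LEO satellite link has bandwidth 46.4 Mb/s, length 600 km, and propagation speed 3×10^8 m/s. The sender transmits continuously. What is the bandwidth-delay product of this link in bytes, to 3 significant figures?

11600 bytes

Propagation delay = 600000 / 300000000 = 0.002 s.
BDP = R × t_prop = 46400000 × 0.002 = 92800 bits.
In bytes: 92800/8 = 11600 bytes.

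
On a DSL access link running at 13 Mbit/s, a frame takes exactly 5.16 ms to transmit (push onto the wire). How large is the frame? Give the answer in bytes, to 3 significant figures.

8390 bytes

L = R × t_tx = 13000000 b/s × 0.00516 s = 67080 bits.
In bytes: 67080 / 8 = 8390 bytes.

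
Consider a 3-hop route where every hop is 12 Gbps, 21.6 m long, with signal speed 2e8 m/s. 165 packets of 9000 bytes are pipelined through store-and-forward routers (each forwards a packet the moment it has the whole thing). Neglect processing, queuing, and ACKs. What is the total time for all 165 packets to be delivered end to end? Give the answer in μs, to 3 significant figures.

1000 μs

Per-hop transmission t_tx = L/R = 72000/12000000000 = 6 μs.
Per-hop propagation t_prop = 21.6/200000000 = 0.108 μs.
Pipeline fill: first packet needs 3·t_tx to clear all hops; remaining 164 packets each add one t_tx.
Total = (3+165-1)·t_tx + 3·t_prop = 167·6 + 3·0.108 = 1000 μs.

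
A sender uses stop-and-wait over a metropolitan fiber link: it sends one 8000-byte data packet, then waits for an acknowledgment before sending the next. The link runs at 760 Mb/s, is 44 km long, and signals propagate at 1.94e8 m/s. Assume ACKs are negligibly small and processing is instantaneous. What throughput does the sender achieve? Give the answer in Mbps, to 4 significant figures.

119.0 Mbps

t_tx = L/R = 64000/760000000 = 8.42105e-05 s.
t_prop = 44000/194000000 = 0.000226804 s; RTT = 0.000453608 s.
Cycle = t_tx + RTT = 0.000537819 s.
Throughput = L / cycle = 64000 / 0.000537819 = 119.0 Mbps.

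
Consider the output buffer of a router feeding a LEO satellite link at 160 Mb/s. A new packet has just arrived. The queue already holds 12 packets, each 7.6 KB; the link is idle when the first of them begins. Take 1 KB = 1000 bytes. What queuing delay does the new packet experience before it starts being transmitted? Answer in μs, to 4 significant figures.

4560 μs

Each queued packet: L/R = 60800/160000000 = 380 μs.
12 queued → 4560 μs.
Queuing delay = 4560 μs.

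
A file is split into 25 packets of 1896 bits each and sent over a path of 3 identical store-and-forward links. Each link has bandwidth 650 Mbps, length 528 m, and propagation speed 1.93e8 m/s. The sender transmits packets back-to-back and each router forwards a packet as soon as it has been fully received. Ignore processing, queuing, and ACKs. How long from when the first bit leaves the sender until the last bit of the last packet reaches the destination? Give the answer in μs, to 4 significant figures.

86.96 μs

Per-hop transmission t_tx = L/R = 1896/650000000 = 2.91692 μs.
Per-hop propagation t_prop = 528/193000000 = 2.73575 μs.
Pipeline fill: first packet needs 3·t_tx to clear all hops; remaining 24 packets each add one t_tx.
Total = (3+25-1)·t_tx + 3·t_prop = 27·2.91692 + 3·2.73575 = 86.96 μs.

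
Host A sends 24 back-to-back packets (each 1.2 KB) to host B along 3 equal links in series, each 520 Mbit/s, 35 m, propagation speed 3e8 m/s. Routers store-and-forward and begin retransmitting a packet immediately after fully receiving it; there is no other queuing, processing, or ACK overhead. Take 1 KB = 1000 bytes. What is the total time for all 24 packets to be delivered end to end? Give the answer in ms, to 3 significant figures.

0.480 ms

Per-hop transmission t_tx = L/R = 9600/520000000 = 0.0184615 ms.
Per-hop propagation t_prop = 35/300000000 = 0.000116667 ms.
Pipeline fill: first packet needs 3·t_tx to clear all hops; remaining 23 packets each add one t_tx.
Total = (3+24-1)·t_tx + 3·t_prop = 26·0.0184615 + 3·0.000116667 = 0.480 ms.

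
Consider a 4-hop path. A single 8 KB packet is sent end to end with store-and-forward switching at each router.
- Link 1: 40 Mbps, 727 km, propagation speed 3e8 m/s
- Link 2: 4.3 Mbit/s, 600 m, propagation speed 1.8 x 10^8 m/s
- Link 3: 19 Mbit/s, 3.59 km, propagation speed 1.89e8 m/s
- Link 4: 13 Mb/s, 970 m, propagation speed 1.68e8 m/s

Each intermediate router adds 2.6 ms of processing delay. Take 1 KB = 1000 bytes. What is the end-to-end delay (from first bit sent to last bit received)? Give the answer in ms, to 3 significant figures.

L = 64000 bits.
Transmission delays (L/R per hop): 1.6, 14.8837, 3.36842, 4.92308 ms; sum = 24.7752 ms.
Propagation delays (d/s per hop): 2.42333, 0.00333333, 0.0189947, 0.00577381 ms; sum = 2.45144 ms.
Processing at 3 router(s): 3 × 2.6 ms = 7.8 ms.
End-to-end = 35.0 ms.

35.0 ms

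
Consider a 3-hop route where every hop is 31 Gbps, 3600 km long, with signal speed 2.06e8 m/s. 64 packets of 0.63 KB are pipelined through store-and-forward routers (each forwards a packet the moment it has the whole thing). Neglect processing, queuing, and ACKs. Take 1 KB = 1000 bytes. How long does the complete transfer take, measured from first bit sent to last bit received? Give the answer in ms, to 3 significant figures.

52.4 ms

Per-hop transmission t_tx = L/R = 5040/31000000000 = 0.000162581 ms.
Per-hop propagation t_prop = 3600000/206000000 = 17.4757 ms.
Pipeline fill: first packet needs 3·t_tx to clear all hops; remaining 63 packets each add one t_tx.
Total = (3+64-1)·t_tx + 3·t_prop = 66·0.000162581 + 3·17.4757 = 52.4 ms.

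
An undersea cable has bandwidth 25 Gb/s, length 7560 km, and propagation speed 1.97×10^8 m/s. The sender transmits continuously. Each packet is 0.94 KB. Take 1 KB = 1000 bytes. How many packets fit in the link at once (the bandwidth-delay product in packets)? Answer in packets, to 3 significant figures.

Propagation delay = 7560000 / 197000000 = 0.0383756 s.
BDP = R × t_prop = 25000000000 × 0.0383756 = 959391000 bits.
In packets of 7520 bits: 128000 packets.

128000 packets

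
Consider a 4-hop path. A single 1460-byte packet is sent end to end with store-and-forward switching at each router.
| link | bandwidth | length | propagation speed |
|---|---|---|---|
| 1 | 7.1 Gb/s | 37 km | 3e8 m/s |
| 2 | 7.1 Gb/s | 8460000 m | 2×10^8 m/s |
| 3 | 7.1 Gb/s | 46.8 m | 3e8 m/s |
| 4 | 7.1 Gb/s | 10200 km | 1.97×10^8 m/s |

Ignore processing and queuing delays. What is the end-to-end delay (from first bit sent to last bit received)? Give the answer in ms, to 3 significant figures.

94.2 ms

L = 1460 × 8 = 11680 bits.
Transmission delay per hop = L/R = 11680/7100000000 = 0.00164507 ms; 4 hops → 0.00658028 ms.
Propagation delays (d/s per hop): 0.123333, 42.3, 0.000156, 51.7766 ms; sum = 94.2001 ms.
End-to-end = 94.2 ms.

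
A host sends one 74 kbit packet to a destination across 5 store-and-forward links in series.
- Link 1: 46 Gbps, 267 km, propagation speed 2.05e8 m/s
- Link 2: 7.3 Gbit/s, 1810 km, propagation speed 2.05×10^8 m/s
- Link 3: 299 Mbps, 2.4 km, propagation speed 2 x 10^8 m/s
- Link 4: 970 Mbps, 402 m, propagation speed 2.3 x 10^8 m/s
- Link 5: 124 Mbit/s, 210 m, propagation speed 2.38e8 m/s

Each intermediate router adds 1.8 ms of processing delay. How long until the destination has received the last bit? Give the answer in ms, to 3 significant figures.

L = 74000 bits.
Transmission delays (L/R per hop): 0.0016087, 0.010137, 0.247492, 0.0762887, 0.596774 ms; sum = 0.9323 ms.
Propagation delays (d/s per hop): 1.30244, 8.82927, 0.012, 0.00174783, 0.000882353 ms; sum = 10.1463 ms.
Processing at 4 router(s): 4 × 1.8 ms = 7.2 ms.
End-to-end = 18.3 ms.

18.3 ms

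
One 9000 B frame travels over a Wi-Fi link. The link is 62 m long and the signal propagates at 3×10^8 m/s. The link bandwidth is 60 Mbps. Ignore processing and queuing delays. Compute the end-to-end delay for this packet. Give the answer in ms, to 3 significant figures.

L = 9000 × 8 = 72000 bits.
Transmission delay = L/R = 72000 / 60000000 = 1.2 ms.
Propagation delay = d/s = 62 m / 300000000 m/s = 0.000206667 ms.
Total = 1.20 ms.

1.20 ms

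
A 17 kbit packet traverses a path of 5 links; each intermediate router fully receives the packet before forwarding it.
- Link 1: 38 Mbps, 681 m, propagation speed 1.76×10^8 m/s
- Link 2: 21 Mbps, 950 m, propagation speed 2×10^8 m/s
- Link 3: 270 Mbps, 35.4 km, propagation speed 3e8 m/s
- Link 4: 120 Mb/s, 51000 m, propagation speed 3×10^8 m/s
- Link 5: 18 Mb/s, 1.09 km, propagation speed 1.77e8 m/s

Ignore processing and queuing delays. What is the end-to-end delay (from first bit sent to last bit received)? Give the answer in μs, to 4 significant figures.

L = 17000 bits.
Transmission delays (L/R per hop): 447.368, 809.524, 62.963, 141.667, 944.444 μs; sum = 2405.97 μs.
Propagation delays (d/s per hop): 3.86932, 4.75, 118, 170, 6.15819 μs; sum = 302.778 μs.
End-to-end = 2709 μs.

2709 μs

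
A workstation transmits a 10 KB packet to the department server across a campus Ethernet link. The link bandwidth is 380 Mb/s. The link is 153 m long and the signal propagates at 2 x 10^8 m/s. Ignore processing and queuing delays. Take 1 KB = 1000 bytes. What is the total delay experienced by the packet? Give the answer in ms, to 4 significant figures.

0.2113 ms

L = 80000 bits.
Transmission delay = L/R = 80000 / 380000000 = 0.210526 ms.
Propagation delay = d/s = 153 m / 200000000 m/s = 0.000765 ms.
Total = 0.2113 ms.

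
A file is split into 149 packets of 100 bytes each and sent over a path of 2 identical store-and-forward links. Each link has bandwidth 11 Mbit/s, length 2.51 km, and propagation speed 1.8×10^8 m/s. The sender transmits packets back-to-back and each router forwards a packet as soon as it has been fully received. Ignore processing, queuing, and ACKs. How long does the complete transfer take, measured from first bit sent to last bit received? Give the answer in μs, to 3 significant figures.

10900 μs

Per-hop transmission t_tx = L/R = 800/11000000 = 72.7273 μs.
Per-hop propagation t_prop = 2510/180000000 = 13.9444 μs.
Pipeline fill: first packet needs 2·t_tx to clear all hops; remaining 148 packets each add one t_tx.
Total = (2+149-1)·t_tx + 2·t_prop = 150·72.7273 + 2·13.9444 = 10900 μs.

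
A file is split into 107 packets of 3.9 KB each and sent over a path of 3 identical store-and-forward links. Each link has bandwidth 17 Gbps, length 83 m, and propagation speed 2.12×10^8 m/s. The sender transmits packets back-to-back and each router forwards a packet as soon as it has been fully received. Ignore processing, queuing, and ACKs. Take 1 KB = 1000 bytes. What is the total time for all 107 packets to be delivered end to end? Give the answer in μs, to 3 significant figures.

Per-hop transmission t_tx = L/R = 31200/17000000000 = 1.83529 μs.
Per-hop propagation t_prop = 83/212000000 = 0.391509 μs.
Pipeline fill: first packet needs 3·t_tx to clear all hops; remaining 106 packets each add one t_tx.
Total = (3+107-1)·t_tx + 3·t_prop = 109·1.83529 + 3·0.391509 = 201 μs.

201 μs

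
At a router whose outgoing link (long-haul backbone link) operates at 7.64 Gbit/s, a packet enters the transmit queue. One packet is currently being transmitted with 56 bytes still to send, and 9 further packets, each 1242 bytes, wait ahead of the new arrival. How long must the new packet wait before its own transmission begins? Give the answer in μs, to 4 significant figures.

Each queued packet: L/R = 9936/7640000000 = 1.30052 μs.
9 queued → 11.7047 μs.
Plus remaining 448 bits of current packet: 0.0586387 μs.
Queuing delay = 11.76 μs.

11.76 μs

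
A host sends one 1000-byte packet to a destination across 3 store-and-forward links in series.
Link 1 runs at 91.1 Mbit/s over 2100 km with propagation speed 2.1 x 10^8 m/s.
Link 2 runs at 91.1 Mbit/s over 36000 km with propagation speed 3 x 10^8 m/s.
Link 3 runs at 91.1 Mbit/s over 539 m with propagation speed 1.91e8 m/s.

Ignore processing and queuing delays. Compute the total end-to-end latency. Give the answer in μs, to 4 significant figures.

130300 μs

L = 1000 × 8 = 8000 bits.
Transmission delay per hop = L/R = 8000/91100000 = 87.8156 μs; 3 hops → 263.447 μs.
Propagation delays (d/s per hop): 10000, 120000, 2.82199 μs; sum = 130003 μs.
End-to-end = 130300 μs.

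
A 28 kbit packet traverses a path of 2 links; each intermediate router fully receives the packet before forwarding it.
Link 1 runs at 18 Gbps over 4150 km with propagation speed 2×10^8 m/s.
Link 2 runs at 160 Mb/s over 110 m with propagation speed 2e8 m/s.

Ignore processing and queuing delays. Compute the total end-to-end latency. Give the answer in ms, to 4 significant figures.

L = 28000 bits.
Transmission delays (L/R per hop): 0.00155556, 0.175 ms; sum = 0.176556 ms.
Propagation delays (d/s per hop): 20.75, 0.00055 ms; sum = 20.7506 ms.
End-to-end = 20.93 ms.

20.93 ms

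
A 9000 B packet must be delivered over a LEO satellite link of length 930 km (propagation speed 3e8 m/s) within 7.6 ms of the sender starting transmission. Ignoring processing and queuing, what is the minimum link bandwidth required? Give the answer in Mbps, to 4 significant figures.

16.00 Mbps

L = 72000 bits.
Propagation delay = 930000 / 300000000 = 3.1 ms.
Transmission budget = 7.6 − 3.1 = 4.5 ms.
R ≥ L / t_tx = 72000 bits / 0.0045 s = 16.00 Mbps.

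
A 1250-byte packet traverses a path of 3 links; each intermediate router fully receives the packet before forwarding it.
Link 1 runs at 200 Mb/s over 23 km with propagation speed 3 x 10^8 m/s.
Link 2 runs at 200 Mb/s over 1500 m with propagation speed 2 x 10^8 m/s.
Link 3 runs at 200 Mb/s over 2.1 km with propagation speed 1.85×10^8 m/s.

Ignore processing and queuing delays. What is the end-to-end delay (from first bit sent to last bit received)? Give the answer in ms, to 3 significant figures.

L = 1250 × 8 = 10000 bits.
Transmission delay per hop = L/R = 10000/200000000 = 0.05 ms; 3 hops → 0.15 ms.
Propagation delays (d/s per hop): 0.0766667, 0.0075, 0.0113514 ms; sum = 0.095518 ms.
End-to-end = 0.246 ms.

0.246 ms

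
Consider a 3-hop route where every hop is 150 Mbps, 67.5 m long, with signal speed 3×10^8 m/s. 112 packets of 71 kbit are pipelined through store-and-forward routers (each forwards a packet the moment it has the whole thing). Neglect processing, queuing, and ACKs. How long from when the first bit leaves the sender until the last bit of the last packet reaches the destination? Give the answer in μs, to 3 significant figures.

54000 μs

Per-hop transmission t_tx = L/R = 71000/150000000 = 473.333 μs.
Per-hop propagation t_prop = 67.5/300000000 = 0.225 μs.
Pipeline fill: first packet needs 3·t_tx to clear all hops; remaining 111 packets each add one t_tx.
Total = (3+112-1)·t_tx + 3·t_prop = 114·473.333 + 3·0.225 = 54000 μs.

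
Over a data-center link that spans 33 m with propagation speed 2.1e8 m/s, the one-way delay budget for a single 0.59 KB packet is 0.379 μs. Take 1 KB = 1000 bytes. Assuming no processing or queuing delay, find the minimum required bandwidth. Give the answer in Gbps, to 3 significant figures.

L = 4720 bits.
Propagation delay = 33 / 210000000 = 0.157143 μs.
Transmission budget = 0.379 − 0.157143 = 0.221857 μs.
R ≥ L / t_tx = 4720 bits / 2.21857e-07 s = 21.3 Gbps.

21.3 Gbps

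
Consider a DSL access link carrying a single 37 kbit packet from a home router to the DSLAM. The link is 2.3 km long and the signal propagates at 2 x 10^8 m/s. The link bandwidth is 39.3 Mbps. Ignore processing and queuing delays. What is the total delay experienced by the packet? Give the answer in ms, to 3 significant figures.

0.953 ms

L = 37000 bits.
Transmission delay = L/R = 37000 / 39300000 = 0.941476 ms.
Propagation delay = d/s = 2300 m / 200000000 m/s = 0.0115 ms.
Total = 0.953 ms.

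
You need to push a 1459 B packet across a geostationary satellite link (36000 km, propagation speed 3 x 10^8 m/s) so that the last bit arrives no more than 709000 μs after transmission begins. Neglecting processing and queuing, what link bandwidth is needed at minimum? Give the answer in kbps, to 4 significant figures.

19.82 kbps

L = 11672 bits.
Propagation delay = 36000000 / 300000000 = 120000 μs.
Transmission budget = 709000 − 120000 = 589000 μs.
R ≥ L / t_tx = 11672 bits / 0.589 s = 19.82 kbps.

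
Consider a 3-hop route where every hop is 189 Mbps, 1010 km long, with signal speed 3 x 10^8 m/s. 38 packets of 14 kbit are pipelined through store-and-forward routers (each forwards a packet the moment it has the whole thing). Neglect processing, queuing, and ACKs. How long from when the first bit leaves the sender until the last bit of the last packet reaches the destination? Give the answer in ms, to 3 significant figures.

13.1 ms

Per-hop transmission t_tx = L/R = 14000/189000000 = 0.0740741 ms.
Per-hop propagation t_prop = 1010000/300000000 = 3.36667 ms.
Pipeline fill: first packet needs 3·t_tx to clear all hops; remaining 37 packets each add one t_tx.
Total = (3+38-1)·t_tx + 3·t_prop = 40·0.0740741 + 3·3.36667 = 13.1 ms.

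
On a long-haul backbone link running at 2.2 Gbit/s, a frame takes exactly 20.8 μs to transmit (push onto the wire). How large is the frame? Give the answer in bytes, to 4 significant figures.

5720 bytes

L = R × t_tx = 2200000000 b/s × 2.08e-05 s = 45760 bits.
In bytes: 45760 / 8 = 5720 bytes.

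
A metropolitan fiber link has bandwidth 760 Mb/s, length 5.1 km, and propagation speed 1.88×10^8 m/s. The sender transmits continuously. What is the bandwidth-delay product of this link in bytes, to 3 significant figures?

2580 bytes

Propagation delay = 5100 / 188000000 = 2.71277e-05 s.
BDP = R × t_prop = 760000000 × 2.71277e-05 = 20617 bits.
In bytes: 20617/8 = 2580 bytes.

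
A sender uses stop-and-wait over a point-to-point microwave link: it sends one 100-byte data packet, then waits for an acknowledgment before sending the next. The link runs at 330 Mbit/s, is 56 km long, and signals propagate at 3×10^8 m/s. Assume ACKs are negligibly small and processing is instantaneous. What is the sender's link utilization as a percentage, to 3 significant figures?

t_tx = L/R = 800/330000000 = 2.42424e-06 s.
t_prop = 56000/300000000 = 0.000186667 s; RTT = 0.000373333 s.
Cycle = t_tx + RTT = 0.000375758 s.
Utilization = t_tx / cycle = 2.42424e-06/0.000375758 = 0.645 %.

0.645 %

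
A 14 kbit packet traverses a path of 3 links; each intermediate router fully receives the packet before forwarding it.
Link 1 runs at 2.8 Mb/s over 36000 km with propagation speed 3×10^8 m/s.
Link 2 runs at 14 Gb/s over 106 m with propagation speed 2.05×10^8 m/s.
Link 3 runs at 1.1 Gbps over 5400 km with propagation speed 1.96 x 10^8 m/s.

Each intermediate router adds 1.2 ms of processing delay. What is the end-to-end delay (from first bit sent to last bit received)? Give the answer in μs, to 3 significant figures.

155000 μs

L = 14000 bits.
Transmission delays (L/R per hop): 5000, 1, 12.7273 μs; sum = 5013.73 μs.
Propagation delays (d/s per hop): 120000, 0.517073, 27551 μs; sum = 147552 μs.
Processing at 2 router(s): 2 × 1.2 ms = 2400 μs.
End-to-end = 155000 μs.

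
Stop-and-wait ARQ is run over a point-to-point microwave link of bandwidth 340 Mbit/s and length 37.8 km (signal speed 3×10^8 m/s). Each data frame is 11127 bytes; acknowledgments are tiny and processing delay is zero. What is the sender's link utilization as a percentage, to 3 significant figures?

51.0 %

t_tx = L/R = 89016/340000000 = 0.000261812 s.
t_prop = 37800/300000000 = 0.000126 s; RTT = 0.000252 s.
Cycle = t_tx + RTT = 0.000513812 s.
Utilization = t_tx / cycle = 0.000261812/0.000513812 = 51.0 %.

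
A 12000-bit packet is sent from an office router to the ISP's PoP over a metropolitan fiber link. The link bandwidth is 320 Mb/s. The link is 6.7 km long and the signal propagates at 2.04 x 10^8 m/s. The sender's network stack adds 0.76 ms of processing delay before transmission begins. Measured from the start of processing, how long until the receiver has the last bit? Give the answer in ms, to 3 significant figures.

0.830 ms

Transmission delay = L/R = 12000 / 320000000 = 0.0375 ms.
Propagation delay = d/s = 6700 m / 204000000 m/s = 0.0328431 ms.
Plus processing delay 0.76 ms = 0.76 ms.
Total = 0.830 ms.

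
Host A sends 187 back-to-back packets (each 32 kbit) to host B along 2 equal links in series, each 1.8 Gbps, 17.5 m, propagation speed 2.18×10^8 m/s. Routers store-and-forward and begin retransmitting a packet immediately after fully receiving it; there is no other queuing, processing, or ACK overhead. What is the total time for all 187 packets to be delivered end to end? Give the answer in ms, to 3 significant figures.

3.34 ms

Per-hop transmission t_tx = L/R = 32000/1800000000 = 0.0177778 ms.
Per-hop propagation t_prop = 17.5/2.18e+08 = 8.02752e-05 ms.
Pipeline fill: first packet needs 2·t_tx to clear all hops; remaining 186 packets each add one t_tx.
Total = (2+187-1)·t_tx + 2·t_prop = 188·0.0177778 + 2·8.02752e-05 = 3.34 ms.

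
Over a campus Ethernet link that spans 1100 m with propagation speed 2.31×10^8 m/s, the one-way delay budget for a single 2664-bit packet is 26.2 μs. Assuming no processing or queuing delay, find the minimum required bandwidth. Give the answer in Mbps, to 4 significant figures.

124.3 Mbps

Propagation delay = 1100 / 231000000 = 4.7619 μs.
Transmission budget = 26.2 − 4.7619 = 21.4381 μs.
R ≥ L / t_tx = 2664 bits / 2.14381e-05 s = 124.3 Mbps.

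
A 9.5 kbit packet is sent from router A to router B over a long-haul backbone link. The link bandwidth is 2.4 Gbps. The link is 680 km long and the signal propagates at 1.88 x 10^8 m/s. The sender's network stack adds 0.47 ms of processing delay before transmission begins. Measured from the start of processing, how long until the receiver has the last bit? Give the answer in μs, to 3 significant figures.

4090 μs

L = 9500 bits.
Transmission delay = L/R = 9500 / 2400000000 = 3.95833 μs.
Propagation delay = d/s = 680000 m / 188000000 m/s = 3617.02 μs.
Plus processing delay 0.47 ms = 470 μs.
Total = 4090 μs.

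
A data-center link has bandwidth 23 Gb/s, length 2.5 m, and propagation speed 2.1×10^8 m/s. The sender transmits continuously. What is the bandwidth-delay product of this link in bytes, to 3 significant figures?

Propagation delay = 2.5 / 210000000 = 1.19048e-08 s.
BDP = R × t_prop = 23000000000 × 1.19048e-08 = 273.81 bits.
In bytes: 273.81/8 = 34.2 bytes.

34.2 bytes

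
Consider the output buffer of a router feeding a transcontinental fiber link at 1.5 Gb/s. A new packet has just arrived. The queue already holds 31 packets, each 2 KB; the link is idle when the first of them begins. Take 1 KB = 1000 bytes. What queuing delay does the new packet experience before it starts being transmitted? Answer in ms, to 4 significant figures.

Each queued packet: L/R = 16000/1500000000 = 0.0106667 ms.
31 queued → 0.330667 ms.
Queuing delay = 0.3307 ms.

0.3307 ms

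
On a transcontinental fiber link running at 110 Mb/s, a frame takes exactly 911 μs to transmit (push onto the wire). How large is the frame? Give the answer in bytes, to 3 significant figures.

12500 bytes

L = R × t_tx = 110000000 b/s × 0.000911 s = 100210 bits.
In bytes: 100210 / 8 = 12500 bytes.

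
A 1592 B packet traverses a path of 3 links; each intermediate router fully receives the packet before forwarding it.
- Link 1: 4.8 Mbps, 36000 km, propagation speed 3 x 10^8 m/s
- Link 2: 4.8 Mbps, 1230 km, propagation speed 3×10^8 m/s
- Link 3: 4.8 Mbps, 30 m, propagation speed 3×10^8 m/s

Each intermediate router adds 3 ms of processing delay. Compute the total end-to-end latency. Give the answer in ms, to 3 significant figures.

138 ms

L = 1592 × 8 = 12736 bits.
Transmission delay per hop = L/R = 12736/4800000 = 2.65333 ms; 3 hops → 7.96 ms.
Propagation delays (d/s per hop): 120, 4.1, 0.0001 ms; sum = 124.1 ms.
Processing at 2 router(s): 2 × 3 ms = 6 ms.
End-to-end = 138 ms.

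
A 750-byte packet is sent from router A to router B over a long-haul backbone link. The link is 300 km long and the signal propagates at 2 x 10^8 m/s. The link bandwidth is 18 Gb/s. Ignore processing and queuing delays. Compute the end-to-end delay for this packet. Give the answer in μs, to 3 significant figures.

L = 750 × 8 = 6000 bits.
Transmission delay = L/R = 6000 / 18000000000 = 0.333333 μs.
Propagation delay = d/s = 300000 m / 200000000 m/s = 1500 μs.
Total = 1500 μs.

1500 μs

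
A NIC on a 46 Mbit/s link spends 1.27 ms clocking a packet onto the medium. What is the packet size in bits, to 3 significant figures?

58400 bits

L = R × t_tx = 46000000 b/s × 0.00127 s = 58420 bits.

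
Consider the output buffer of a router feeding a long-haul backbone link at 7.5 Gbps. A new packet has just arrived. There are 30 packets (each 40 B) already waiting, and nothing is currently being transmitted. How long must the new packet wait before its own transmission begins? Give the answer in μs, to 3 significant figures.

1.28 μs

Each queued packet: L/R = 320/7500000000 = 0.0426667 μs.
30 queued → 1.28 μs.
Queuing delay = 1.28 μs.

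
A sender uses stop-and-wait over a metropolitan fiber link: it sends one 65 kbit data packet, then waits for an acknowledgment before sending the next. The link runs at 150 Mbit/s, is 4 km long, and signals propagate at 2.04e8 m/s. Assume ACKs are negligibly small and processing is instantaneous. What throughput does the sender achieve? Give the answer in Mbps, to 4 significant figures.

t_tx = L/R = 65000/150000000 = 0.000433333 s.
t_prop = 4000/204000000 = 1.96078e-05 s; RTT = 3.92157e-05 s.
Cycle = t_tx + RTT = 0.000472549 s.
Throughput = L / cycle = 65000 / 0.000472549 = 137.6 Mbps.

137.6 Mbps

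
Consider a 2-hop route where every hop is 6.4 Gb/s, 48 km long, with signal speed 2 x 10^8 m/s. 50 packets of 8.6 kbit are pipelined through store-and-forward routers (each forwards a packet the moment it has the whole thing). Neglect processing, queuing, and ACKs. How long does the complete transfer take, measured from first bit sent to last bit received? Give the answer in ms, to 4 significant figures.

Per-hop transmission t_tx = L/R = 8600/6400000000 = 0.00134375 ms.
Per-hop propagation t_prop = 48000/200000000 = 0.24 ms.
Pipeline fill: first packet needs 2·t_tx to clear all hops; remaining 49 packets each add one t_tx.
Total = (2+50-1)·t_tx + 2·t_prop = 51·0.00134375 + 2·0.24 = 0.5485 ms.

0.5485 ms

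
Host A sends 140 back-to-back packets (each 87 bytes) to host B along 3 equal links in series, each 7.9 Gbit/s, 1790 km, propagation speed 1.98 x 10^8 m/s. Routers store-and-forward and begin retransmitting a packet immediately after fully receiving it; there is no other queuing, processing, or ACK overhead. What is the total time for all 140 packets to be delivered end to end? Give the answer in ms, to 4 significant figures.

27.13 ms

Per-hop transmission t_tx = L/R = 696/7900000000 = 8.81013e-05 ms.
Per-hop propagation t_prop = 1790000/198000000 = 9.0404 ms.
Pipeline fill: first packet needs 3·t_tx to clear all hops; remaining 139 packets each add one t_tx.
Total = (3+140-1)·t_tx + 3·t_prop = 142·8.81013e-05 + 3·9.0404 = 27.13 ms.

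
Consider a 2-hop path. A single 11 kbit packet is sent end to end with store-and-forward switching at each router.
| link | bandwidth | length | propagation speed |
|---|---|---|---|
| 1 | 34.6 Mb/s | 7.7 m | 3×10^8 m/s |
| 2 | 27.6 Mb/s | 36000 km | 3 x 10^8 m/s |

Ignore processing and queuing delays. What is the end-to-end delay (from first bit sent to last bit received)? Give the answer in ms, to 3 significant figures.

L = 11000 bits.
Transmission delays (L/R per hop): 0.317919, 0.398551 ms; sum = 0.71647 ms.
Propagation delays (d/s per hop): 2.56667e-05, 120 ms; sum = 120 ms.
End-to-end = 121 ms.

121 ms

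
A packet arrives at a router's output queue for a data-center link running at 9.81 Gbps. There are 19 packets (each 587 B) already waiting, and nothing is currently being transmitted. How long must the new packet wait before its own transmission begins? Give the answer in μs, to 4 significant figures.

9.095 μs

Each queued packet: L/R = 4696/9810000000 = 0.478695 μs.
19 queued → 9.09521 μs.
Queuing delay = 9.095 μs.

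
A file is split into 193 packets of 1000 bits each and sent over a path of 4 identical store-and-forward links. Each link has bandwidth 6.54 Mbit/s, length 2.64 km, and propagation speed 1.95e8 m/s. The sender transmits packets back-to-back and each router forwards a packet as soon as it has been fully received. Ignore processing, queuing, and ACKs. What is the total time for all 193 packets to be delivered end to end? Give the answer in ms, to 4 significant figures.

30.02 ms

Per-hop transmission t_tx = L/R = 1000/6540000 = 0.152905 ms.
Per-hop propagation t_prop = 2640/195000000 = 0.0135385 ms.
Pipeline fill: first packet needs 4·t_tx to clear all hops; remaining 192 packets each add one t_tx.
Total = (4+193-1)·t_tx + 4·t_prop = 196·0.152905 + 4·0.0135385 = 30.02 ms.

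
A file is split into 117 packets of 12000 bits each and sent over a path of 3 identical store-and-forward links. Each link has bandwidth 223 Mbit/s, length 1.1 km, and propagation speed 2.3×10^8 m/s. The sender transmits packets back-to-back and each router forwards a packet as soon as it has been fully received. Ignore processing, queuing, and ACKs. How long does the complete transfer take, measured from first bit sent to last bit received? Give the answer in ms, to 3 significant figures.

6.42 ms

Per-hop transmission t_tx = L/R = 12000/223000000 = 0.0538117 ms.
Per-hop propagation t_prop = 1100/2.3e+08 = 0.00478261 ms.
Pipeline fill: first packet needs 3·t_tx to clear all hops; remaining 116 packets each add one t_tx.
Total = (3+117-1)·t_tx + 3·t_prop = 119·0.0538117 + 3·0.00478261 = 6.42 ms.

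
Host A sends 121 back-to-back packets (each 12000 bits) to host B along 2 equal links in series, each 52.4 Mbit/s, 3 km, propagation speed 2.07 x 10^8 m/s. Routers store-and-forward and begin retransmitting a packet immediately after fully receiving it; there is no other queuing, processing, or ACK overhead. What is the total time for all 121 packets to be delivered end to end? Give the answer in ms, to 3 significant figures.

28.0 ms

Per-hop transmission t_tx = L/R = 12000/52400000 = 0.229008 ms.
Per-hop propagation t_prop = 3000/2.07e+08 = 0.0144928 ms.
Pipeline fill: first packet needs 2·t_tx to clear all hops; remaining 120 packets each add one t_tx.
Total = (2+121-1)·t_tx + 2·t_prop = 122·0.229008 + 2·0.0144928 = 28.0 ms.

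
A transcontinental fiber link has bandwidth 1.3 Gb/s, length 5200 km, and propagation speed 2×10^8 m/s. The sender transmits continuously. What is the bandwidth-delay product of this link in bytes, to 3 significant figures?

4230000 bytes

Propagation delay = 5200000 / 200000000 = 0.026 s.
BDP = R × t_prop = 1300000000 × 0.026 = 33800000 bits.
In bytes: 33800000/8 = 4230000 bytes.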